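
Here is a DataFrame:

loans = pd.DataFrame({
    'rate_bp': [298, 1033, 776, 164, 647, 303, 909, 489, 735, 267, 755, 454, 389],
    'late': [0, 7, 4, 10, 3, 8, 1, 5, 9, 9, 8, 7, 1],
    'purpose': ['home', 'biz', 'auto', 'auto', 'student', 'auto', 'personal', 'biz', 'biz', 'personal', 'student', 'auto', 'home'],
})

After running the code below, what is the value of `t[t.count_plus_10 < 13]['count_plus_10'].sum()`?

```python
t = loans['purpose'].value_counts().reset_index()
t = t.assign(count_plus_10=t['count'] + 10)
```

value_counts of purpose:
purpose
auto        4
biz         3
home        2
student     2
personal    2
Name: count, dtype: int64
reset_index():
    purpose  count
0      auto      4
1       biz      3
2      home      2
3   student      2
4  personal      2
add column count_plus_10 = t['count'] + 10:
    purpose  count  count_plus_10
0      auto      4             14
1       biz      3             13
2      home      2             12
3   student      2             12
4  personal      2             12
filter rows where count_plus_10 < 13:
    purpose  count  count_plus_10
2      home      2             12
3   student      2             12
4  personal      2             12

36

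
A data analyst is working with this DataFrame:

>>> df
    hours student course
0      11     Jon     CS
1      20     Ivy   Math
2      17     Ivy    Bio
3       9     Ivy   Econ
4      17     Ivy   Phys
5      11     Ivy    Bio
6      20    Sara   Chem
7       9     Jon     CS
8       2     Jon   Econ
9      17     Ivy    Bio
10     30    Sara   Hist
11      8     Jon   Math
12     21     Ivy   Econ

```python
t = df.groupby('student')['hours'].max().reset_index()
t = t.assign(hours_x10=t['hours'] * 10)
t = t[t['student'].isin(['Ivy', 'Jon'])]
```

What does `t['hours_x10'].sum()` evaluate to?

320

group by student, max of hours:
student
Ivy     21
Jon     11
Sara    30
Name: hours, dtype: int64
reset_index():
  student  hours
0     Ivy     21
1     Jon     11
2    Sara     30
add column hours_x10 = t['hours'] * 10:
  student  hours  hours_x10
0     Ivy     21        210
1     Jon     11        110
2    Sara     30        300
filter rows where student in ['Ivy', 'Jon']:
  student  hours  hours_x10
0     Ivy     21        210
1     Jon     11        110
The sum of column 'hours_x10' is 320.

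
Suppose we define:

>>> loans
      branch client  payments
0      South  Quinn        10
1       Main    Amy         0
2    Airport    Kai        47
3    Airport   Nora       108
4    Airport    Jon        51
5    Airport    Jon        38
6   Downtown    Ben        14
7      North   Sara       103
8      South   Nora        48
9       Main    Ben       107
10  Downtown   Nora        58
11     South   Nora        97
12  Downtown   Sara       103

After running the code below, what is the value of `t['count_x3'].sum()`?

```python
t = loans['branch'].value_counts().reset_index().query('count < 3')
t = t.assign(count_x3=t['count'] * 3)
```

value_counts of branch:
branch
Airport     4
South       3
Downtown    3
Main        2
North       1
Name: count, dtype: int64
reset_index():
     branch  count
0   Airport      4
1     South      3
2  Downtown      3
3      Main      2
4     North      1
filter rows where count < 3:
  branch  count
3   Main      2
4  North      1
add column count_x3 = t['count'] * 3:
  branch  count  count_x3
3   Main      2         6
4  North      1         3

9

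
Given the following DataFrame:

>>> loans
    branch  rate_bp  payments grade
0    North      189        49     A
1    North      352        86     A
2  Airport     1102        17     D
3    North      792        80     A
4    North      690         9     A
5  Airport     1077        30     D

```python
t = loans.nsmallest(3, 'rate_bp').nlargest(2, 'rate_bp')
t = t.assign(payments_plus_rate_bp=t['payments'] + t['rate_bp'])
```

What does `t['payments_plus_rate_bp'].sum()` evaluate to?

1137

take 3 rows with smallest rate_bp:
  branch  rate_bp  payments grade
0  North      189        49     A
1  North      352        86     A
4  North      690         9     A
take 2 rows with largest rate_bp:
  branch  rate_bp  payments grade
4  North      690         9     A
1  North      352        86     A
add column payments_plus_rate_bp = t['payments'] + t['rate_bp']:
  branch  rate_bp  payments grade  payments_plus_rate_bp
4  North      690         9     A                    699
1  North      352        86     A                    438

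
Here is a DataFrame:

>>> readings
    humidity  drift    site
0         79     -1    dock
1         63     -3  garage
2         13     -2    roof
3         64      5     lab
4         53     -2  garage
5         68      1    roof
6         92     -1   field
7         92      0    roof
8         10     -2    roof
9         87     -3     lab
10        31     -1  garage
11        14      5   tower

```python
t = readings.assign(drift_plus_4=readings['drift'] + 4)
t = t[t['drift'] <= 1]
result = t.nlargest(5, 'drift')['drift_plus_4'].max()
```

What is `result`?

5

add column drift_plus_4 = readings['drift'] + 4:
    humidity  drift    site  drift_plus_4
0         79     -1    dock             3
1         63     -3  garage             1
2         13     -2    roof             2
3         64      5     lab             9
4         53     -2  garage             2
5         68      1    roof             5
6         92     -1   field             3
7         92      0    roof             4
8         10     -2    roof             2
9         87     -3     lab             1
10        31     -1  garage             3
11        14      5   tower             9
filter rows where drift <= 1:
    humidity  drift    site  drift_plus_4
0         79     -1    dock             3
1         63     -3  garage             1
2         13     -2    roof             2
4         53     -2  garage             2
5         68      1    roof             5
6         92     -1   field             3
7         92      0    roof             4
8         10     -2    roof             2
9         87     -3     lab             1
10        31     -1  garage             3
take 5 rows with largest drift:
    humidity  drift    site  drift_plus_4
5         68      1    roof             5
7         92      0    roof             4
0         79     -1    dock             3
6         92     -1   field             3
10        31     -1  garage             3
Hence 5.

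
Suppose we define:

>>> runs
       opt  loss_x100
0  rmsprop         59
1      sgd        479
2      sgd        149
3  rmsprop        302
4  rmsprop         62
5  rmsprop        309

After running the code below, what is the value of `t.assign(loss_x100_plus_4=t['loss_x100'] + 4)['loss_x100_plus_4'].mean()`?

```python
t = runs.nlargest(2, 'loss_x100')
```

take 2 rows with largest loss_x100:
       opt  loss_x100
1      sgd        479
5  rmsprop        309
add column loss_x100_plus_4 = t['loss_x100'] + 4:
       opt  loss_x100  loss_x100_plus_4
1      sgd        479               483
5  rmsprop        309               313
Reading off the mean of column 'loss_x100_plus_4', we get 398.0.

398.0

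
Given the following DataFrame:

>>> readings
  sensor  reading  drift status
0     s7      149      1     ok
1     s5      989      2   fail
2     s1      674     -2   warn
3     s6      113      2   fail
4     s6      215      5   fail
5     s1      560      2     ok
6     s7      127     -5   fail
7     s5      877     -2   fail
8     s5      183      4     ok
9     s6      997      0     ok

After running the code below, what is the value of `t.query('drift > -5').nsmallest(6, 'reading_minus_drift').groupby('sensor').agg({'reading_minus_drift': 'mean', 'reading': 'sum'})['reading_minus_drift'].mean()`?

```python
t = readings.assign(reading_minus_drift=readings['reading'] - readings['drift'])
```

276.125

add column reading_minus_drift = readings['reading'] - readings['drift']:
  sensor  reading  drift status  reading_minus_drift
0     s7      149      1     ok                  148
1     s5      989      2   fail                  987
2     s1      674     -2   warn                  676
3     s6      113      2   fail                  111
4     s6      215      5   fail                  210
5     s1      560      2     ok                  558
6     s7      127     -5   fail                  132
7     s5      877     -2   fail                  879
8     s5      183      4     ok                  179
9     s6      997      0     ok                  997
filter rows where drift > -5:
  sensor  reading  drift status  reading_minus_drift
0     s7      149      1     ok                  148
1     s5      989      2   fail                  987
2     s1      674     -2   warn                  676
3     s6      113      2   fail                  111
4     s6      215      5   fail                  210
5     s1      560      2     ok                  558
7     s5      877     -2   fail                  879
8     s5      183      4     ok                  179
9     s6      997      0     ok                  997
take 6 rows with smallest reading_minus_drift:
  sensor  reading  drift status  reading_minus_drift
3     s6      113      2   fail                  111
0     s7      149      1     ok                  148
8     s5      183      4     ok                  179
4     s6      215      5   fail                  210
5     s1      560      2     ok                  558
2     s1      674     -2   warn                  676
group by sensor: mean(reading_minus_drift), sum(reading):
        reading_minus_drift  reading
sensor                              
s1                    617.0     1234
s5                    179.0      183
s6                    160.5      328
s7                    148.0      149
mean of column 'reading_minus_drift' → 276.125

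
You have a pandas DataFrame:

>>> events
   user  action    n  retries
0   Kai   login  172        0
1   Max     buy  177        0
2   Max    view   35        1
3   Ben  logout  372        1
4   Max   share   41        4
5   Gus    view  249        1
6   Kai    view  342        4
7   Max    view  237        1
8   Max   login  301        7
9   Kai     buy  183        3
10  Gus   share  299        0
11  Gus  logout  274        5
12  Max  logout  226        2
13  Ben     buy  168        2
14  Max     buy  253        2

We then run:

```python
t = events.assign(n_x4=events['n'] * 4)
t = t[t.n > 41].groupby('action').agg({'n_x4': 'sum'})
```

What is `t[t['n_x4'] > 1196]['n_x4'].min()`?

add column n_x4 = events['n'] * 4:
   user  action    n  retries  n_x4
0   Kai   login  172        0   688
1   Max     buy  177        0   708
2   Max    view   35        1   140
3   Ben  logout  372        1  1488
4   Max   share   41        4   164
5   Gus    view  249        1   996
6   Kai    view  342        4  1368
7   Max    view  237        1   948
8   Max   login  301        7  1204
9   Kai     buy  183        3   732
10  Gus   share  299        0  1196
11  Gus  logout  274        5  1096
12  Max  logout  226        2   904
13  Ben     buy  168        2   672
14  Max     buy  253        2  1012
filter rows where n > 41:
   user  action    n  retries  n_x4
0   Kai   login  172        0   688
1   Max     buy  177        0   708
3   Ben  logout  372        1  1488
5   Gus    view  249        1   996
6   Kai    view  342        4  1368
7   Max    view  237        1   948
8   Max   login  301        7  1204
9   Kai     buy  183        3   732
10  Gus   share  299        0  1196
11  Gus  logout  274        5  1096
12  Max  logout  226        2   904
13  Ben     buy  168        2   672
14  Max     buy  253        2  1012
group by action, sum of n_x4:
        n_x4
action      
buy     3124
login   1892
logout  3488
share   1196
view    3312
filter rows where n_x4 > 1196:
        n_x4
action      
buy     3124
login   1892
logout  3488
view    3312
Taking the min of column 'n_x4' gives 1892.

1892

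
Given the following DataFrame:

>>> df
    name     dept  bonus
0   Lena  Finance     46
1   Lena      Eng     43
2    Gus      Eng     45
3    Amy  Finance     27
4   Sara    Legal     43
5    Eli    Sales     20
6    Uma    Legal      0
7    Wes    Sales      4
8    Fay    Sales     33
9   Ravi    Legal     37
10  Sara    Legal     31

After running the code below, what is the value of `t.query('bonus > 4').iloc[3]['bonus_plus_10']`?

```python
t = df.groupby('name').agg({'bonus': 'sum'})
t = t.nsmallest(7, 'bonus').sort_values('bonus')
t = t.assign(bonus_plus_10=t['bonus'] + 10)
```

group by name, sum of bonus:
      bonus
name       
Amy      27
Eli      20
Fay      33
Gus      45
Lena     89
Ravi     37
Sara     74
Uma       0
Wes       4
take 7 rows with smallest bonus:
      bonus
name       
Uma       0
Wes       4
Eli      20
Amy      27
Fay      33
Ravi     37
Gus      45
sort by bonus:
      bonus
name       
Uma       0
Wes       4
Eli      20
Amy      27
Fay      33
Ravi     37
Gus      45
add column bonus_plus_10 = t['bonus'] + 10:
      bonus  bonus_plus_10
name                      
Uma       0             10
Wes       4             14
Eli      20             30
Amy      27             37
Fay      33             43
Ravi     37             47
Gus      45             55
filter rows where bonus > 4:
      bonus  bonus_plus_10
name                      
Eli      20             30
Amy      27             37
Fay      33             43
Ravi     37             47
Gus      45             55

47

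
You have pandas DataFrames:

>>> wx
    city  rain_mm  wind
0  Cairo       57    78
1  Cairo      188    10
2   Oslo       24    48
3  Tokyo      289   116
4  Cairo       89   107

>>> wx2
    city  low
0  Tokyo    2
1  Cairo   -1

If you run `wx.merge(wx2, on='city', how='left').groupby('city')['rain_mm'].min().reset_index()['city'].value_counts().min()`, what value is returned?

merge on 'city' (how='left') → 5 rows:
    city  rain_mm  wind  low
0  Cairo       57    78 -1.0
1  Cairo      188    10 -1.0
2   Oslo       24    48  NaN
3  Tokyo      289   116  2.0
4  Cairo       89   107 -1.0
group by city, min of rain_mm:
city
Cairo     57
Oslo      24
Tokyo    289
Name: rain_mm, dtype: int64
reset_index():
    city  rain_mm
0  Cairo       57
1   Oslo       24
2  Tokyo      289
value_counts of city:
city
Cairo    1
Oslo     1
Tokyo    1
Name: count, dtype: int64

1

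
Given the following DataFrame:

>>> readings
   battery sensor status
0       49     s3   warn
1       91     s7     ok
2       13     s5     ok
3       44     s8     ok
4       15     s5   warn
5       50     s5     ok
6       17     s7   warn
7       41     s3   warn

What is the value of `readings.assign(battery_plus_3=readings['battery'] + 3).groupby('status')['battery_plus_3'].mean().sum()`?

add column battery_plus_3 = readings['battery'] + 3:
   battery sensor status  battery_plus_3
0       49     s3   warn              52
1       91     s7     ok              94
2       13     s5     ok              16
3       44     s8     ok              47
4       15     s5   warn              18
5       50     s5     ok              53
6       17     s7   warn              20
7       41     s3   warn              44
group by status, mean of battery_plus_3:
status
ok      52.5
warn    33.5
Name: battery_plus_3, dtype: float64
The sum of the resulting series is 86.0.

86.0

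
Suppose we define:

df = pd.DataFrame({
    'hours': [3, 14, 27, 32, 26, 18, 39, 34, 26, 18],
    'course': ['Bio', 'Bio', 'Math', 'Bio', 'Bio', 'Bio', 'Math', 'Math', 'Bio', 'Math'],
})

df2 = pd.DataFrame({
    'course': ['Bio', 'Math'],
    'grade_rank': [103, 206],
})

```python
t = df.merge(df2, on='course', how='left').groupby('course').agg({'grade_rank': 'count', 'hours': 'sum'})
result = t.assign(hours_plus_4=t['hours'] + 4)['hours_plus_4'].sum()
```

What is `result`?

merge on 'course' (how='left') → 10 rows:
   hours course  grade_rank
0      3    Bio         103
1     14    Bio         103
2     27   Math         206
3     32    Bio         103
4     26    Bio         103
5     18    Bio         103
6     39   Math         206
7     34   Math         206
8     26    Bio         103
9     18   Math         206
group by course: count(grade_rank), sum(hours):
        grade_rank  hours
course                   
Bio              6    119
Math             4    118
add column hours_plus_4 = t['hours'] + 4:
        grade_rank  hours  hours_plus_4
course                                 
Bio              6    119           123
Math             4    118           122

245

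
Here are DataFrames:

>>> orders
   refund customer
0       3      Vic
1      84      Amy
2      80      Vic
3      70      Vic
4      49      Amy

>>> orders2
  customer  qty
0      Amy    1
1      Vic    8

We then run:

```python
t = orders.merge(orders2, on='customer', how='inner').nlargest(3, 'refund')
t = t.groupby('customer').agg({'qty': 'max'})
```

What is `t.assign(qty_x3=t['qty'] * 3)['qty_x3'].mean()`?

merge on 'customer' (how='inner') → 5 rows:
   refund customer  qty
0       3      Vic    8
1      84      Amy    1
2      80      Vic    8
3      70      Vic    8
4      49      Amy    1
take 3 rows with largest refund:
   refund customer  qty
1      84      Amy    1
2      80      Vic    8
3      70      Vic    8
group by customer, max of qty:
          qty
customer     
Amy         1
Vic         8
add column qty_x3 = t['qty'] * 3:
          qty  qty_x3
customer             
Amy         1       3
Vic         8      24

13.5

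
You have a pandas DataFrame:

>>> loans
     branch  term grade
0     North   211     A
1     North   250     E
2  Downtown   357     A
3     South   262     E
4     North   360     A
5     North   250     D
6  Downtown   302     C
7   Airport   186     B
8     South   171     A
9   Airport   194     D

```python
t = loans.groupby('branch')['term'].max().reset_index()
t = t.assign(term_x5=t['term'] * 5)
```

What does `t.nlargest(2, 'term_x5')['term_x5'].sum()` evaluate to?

group by branch, max of term:
branch
Airport     194
Downtown    357
North       360
South       262
Name: term, dtype: int64
reset_index():
     branch  term
0   Airport   194
1  Downtown   357
2     North   360
3     South   262
add column term_x5 = t['term'] * 5:
     branch  term  term_x5
0   Airport   194      970
1  Downtown   357     1785
2     North   360     1800
3     South   262     1310
take 2 rows with largest term_x5:
     branch  term  term_x5
2     North   360     1800
1  Downtown   357     1785

3585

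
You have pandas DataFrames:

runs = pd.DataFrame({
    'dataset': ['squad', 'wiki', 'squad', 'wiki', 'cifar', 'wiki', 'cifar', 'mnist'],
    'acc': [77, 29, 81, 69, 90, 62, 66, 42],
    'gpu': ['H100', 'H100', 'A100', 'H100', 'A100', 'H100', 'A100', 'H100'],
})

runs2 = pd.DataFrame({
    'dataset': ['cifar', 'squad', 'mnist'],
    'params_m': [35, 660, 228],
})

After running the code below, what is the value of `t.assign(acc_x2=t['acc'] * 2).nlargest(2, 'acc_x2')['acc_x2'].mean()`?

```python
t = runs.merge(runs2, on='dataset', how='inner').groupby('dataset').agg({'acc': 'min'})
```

merge on 'dataset' (how='inner') → 5 rows:
  dataset  acc   gpu  params_m
0   squad   77  H100       660
1   squad   81  A100       660
2   cifar   90  A100        35
3   cifar   66  A100        35
4   mnist   42  H100       228
group by dataset, min of acc:
         acc
dataset     
cifar     66
mnist     42
squad     77
add column acc_x2 = t['acc'] * 2:
         acc  acc_x2
dataset             
cifar     66     132
mnist     42      84
squad     77     154
take 2 rows with largest acc_x2:
         acc  acc_x2
dataset             
squad     77     154
cifar     66     132

143.0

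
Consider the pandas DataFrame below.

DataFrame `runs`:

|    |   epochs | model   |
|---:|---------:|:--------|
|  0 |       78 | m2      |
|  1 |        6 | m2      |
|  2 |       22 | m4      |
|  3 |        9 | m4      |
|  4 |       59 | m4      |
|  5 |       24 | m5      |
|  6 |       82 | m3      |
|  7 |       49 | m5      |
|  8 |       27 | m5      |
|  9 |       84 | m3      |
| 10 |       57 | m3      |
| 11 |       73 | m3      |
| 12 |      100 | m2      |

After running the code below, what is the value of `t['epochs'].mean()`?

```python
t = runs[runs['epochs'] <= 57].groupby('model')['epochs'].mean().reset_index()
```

filter rows where epochs <= 57:
    epochs model
1        6    m2
2       22    m4
3        9    m4
5       24    m5
7       49    m5
8       27    m5
10      57    m3
group by model, mean of epochs:
model
m2     6.000000
m3    57.000000
m4    15.500000
m5    33.333333
Name: epochs, dtype: float64
reset_index():
  model     epochs
0    m2   6.000000
1    m3  57.000000
2    m4  15.500000
3    m5  33.333333

27.9583333333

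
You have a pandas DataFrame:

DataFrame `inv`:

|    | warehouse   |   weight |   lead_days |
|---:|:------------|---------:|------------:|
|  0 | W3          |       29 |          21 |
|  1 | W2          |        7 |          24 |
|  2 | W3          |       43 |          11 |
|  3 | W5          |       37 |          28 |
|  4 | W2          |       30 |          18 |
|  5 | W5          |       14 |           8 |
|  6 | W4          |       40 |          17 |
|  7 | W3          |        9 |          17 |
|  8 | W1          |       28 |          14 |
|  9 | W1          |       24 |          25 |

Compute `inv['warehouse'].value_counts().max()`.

value_counts of warehouse:
warehouse
W3    3
W2    2
W5    2
W1    2
W4    1
Name: count, dtype: int64

3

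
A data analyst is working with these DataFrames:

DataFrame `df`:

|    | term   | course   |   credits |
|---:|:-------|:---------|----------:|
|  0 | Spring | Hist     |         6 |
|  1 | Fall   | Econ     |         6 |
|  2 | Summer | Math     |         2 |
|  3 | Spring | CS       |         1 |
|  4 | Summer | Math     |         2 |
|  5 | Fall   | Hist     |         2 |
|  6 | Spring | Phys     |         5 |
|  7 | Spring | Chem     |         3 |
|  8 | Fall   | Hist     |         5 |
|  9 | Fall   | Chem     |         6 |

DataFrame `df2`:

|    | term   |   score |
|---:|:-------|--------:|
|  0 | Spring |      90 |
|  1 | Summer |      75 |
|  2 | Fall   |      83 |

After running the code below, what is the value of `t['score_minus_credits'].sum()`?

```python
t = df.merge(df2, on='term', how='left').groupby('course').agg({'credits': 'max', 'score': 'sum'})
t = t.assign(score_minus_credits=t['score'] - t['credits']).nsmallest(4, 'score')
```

399

merge on 'term' (how='left') → 10 rows:
     term course  credits  score
0  Spring   Hist        6     90
1    Fall   Econ        6     83
2  Summer   Math        2     75
3  Spring     CS        1     90
4  Summer   Math        2     75
5    Fall   Hist        2     83
6  Spring   Phys        5     90
7  Spring   Chem        3     90
8    Fall   Hist        5     83
9    Fall   Chem        6     83
group by course: max(credits), sum(score):
        credits  score
course                
CS            1     90
Chem          6    173
Econ          6     83
Hist          6    256
Math          2    150
Phys          5     90
add column score_minus_credits = t['score'] - t['credits']:
        credits  score  score_minus_credits
course                                     
CS            1     90                   89
Chem          6    173                  167
Econ          6     83                   77
Hist          6    256                  250
Math          2    150                  148
Phys          5     90                   85
take 4 rows with smallest score:
        credits  score  score_minus_credits
course                                     
Econ          6     83                   77
CS            1     90                   89
Phys          5     90                   85
Math          2    150                  148
Then the sum of column 'score_minus_credits': 399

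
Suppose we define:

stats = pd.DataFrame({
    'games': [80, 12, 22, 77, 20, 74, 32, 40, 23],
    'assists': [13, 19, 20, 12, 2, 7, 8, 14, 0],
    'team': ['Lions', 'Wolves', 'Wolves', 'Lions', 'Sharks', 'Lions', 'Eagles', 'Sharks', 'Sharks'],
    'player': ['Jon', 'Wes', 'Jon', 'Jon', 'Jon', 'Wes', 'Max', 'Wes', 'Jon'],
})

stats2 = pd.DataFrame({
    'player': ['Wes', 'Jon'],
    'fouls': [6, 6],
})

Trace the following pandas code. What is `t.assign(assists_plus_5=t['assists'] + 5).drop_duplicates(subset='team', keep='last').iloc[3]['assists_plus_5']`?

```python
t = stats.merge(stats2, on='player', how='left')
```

merge on 'player' (how='left') → 9 rows:
   games  assists    team player  fouls
0     80       13   Lions    Jon    6.0
1     12       19  Wolves    Wes    6.0
2     22       20  Wolves    Jon    6.0
3     77       12   Lions    Jon    6.0
4     20        2  Sharks    Jon    6.0
5     74        7   Lions    Wes    6.0
6     32        8  Eagles    Max    NaN
7     40       14  Sharks    Wes    6.0
8     23        0  Sharks    Jon    6.0
add column assists_plus_5 = t['assists'] + 5:
   games  assists    team player  fouls  assists_plus_5
0     80       13   Lions    Jon    6.0              18
1     12       19  Wolves    Wes    6.0              24
2     22       20  Wolves    Jon    6.0              25
3     77       12   Lions    Jon    6.0              17
4     20        2  Sharks    Jon    6.0               7
5     74        7   Lions    Wes    6.0              12
6     32        8  Eagles    Max    NaN              13
7     40       14  Sharks    Wes    6.0              19
8     23        0  Sharks    Jon    6.0               5
drop duplicate team (keep=last):
   games  assists    team player  fouls  assists_plus_5
2     22       20  Wolves    Jon    6.0              25
5     74        7   Lions    Wes    6.0              12
6     32        8  Eagles    Max    NaN              13
8     23        0  Sharks    Jon    6.0               5
Finally, value at position 3, column 'assists_plus_5' = 5.

5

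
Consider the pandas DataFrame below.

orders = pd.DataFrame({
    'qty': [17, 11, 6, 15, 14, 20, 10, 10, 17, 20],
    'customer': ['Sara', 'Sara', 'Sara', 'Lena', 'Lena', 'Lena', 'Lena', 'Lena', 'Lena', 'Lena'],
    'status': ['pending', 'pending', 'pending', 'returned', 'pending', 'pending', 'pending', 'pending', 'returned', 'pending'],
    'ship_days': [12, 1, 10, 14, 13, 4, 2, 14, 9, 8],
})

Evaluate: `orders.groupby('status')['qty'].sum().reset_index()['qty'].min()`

group by status, sum of qty:
status
pending     108
returned     32
Name: qty, dtype: int64
reset_index():
     status  qty
0   pending  108
1  returned   32

32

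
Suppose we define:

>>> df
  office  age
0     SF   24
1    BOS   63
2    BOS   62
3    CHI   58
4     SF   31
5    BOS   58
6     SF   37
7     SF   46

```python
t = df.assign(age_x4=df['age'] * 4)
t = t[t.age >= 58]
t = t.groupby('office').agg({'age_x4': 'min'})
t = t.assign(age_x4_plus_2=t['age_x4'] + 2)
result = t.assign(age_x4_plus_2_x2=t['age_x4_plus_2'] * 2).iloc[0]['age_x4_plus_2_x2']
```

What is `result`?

add column age_x4 = df['age'] * 4:
  office  age  age_x4
0     SF   24      96
1    BOS   63     252
2    BOS   62     248
3    CHI   58     232
4     SF   31     124
5    BOS   58     232
6     SF   37     148
7     SF   46     184
filter rows where age >= 58:
  office  age  age_x4
1    BOS   63     252
2    BOS   62     248
3    CHI   58     232
5    BOS   58     232
group by office, min of age_x4:
        age_x4
office        
BOS        232
CHI        232
add column age_x4_plus_2 = t['age_x4'] + 2:
        age_x4  age_x4_plus_2
office                       
BOS        232            234
CHI        232            234
add column age_x4_plus_2_x2 = t['age_x4_plus_2'] * 2:
        age_x4  age_x4_plus_2  age_x4_plus_2_x2
office                                         
BOS        232            234               468
CHI        232            234               468
value at position 0, column 'age_x4_plus_2_x2' → 468

468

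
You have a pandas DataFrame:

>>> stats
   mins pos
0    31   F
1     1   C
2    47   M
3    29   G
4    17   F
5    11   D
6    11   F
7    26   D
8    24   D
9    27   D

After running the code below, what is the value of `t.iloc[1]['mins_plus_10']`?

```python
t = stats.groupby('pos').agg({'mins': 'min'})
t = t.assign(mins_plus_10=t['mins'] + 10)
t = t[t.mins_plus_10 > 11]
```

21

group by pos, min of mins:
     mins
pos      
C       1
D      11
F      11
G      29
M      47
add column mins_plus_10 = t['mins'] + 10:
     mins  mins_plus_10
pos                    
C       1            11
D      11            21
F      11            21
G      29            39
M      47            57
filter rows where mins_plus_10 > 11:
     mins  mins_plus_10
pos                    
D      11            21
F      11            21
G      29            39
M      47            57
Then the value at position 1, column 'mins_plus_10': 21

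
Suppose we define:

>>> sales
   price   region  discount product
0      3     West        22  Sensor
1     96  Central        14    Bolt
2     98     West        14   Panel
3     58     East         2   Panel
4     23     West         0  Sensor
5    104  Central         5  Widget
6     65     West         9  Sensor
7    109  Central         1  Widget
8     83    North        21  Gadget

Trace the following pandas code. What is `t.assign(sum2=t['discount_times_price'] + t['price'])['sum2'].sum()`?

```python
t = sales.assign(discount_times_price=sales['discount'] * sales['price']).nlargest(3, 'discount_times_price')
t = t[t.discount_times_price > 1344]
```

3296

add column discount_times_price = sales['discount'] * sales['price']:
   price   region  discount product  discount_times_price
0      3     West        22  Sensor                    66
1     96  Central        14    Bolt                  1344
2     98     West        14   Panel                  1372
3     58     East         2   Panel                   116
4     23     West         0  Sensor                     0
5    104  Central         5  Widget                   520
6     65     West         9  Sensor                   585
7    109  Central         1  Widget                   109
8     83    North        21  Gadget                  1743
take 3 rows with largest discount_times_price:
   price   region  discount product  discount_times_price
8     83    North        21  Gadget                  1743
2     98     West        14   Panel                  1372
1     96  Central        14    Bolt                  1344
filter rows where discount_times_price > 1344:
   price region  discount product  discount_times_price
8     83  North        21  Gadget                  1743
2     98   West        14   Panel                  1372
add column sum2 = t['discount_times_price'] + t['price']:
   price region  discount product  discount_times_price  sum2
8     83  North        21  Gadget                  1743  1826
2     98   West        14   Panel                  1372  1470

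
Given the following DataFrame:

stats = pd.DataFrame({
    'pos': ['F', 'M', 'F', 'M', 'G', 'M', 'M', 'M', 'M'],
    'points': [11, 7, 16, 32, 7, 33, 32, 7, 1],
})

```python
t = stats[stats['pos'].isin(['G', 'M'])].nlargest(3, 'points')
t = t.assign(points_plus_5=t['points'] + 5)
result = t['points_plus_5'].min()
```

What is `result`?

37

filter rows where pos in ['G', 'M']:
  pos  points
1   M       7
3   M      32
4   G       7
5   M      33
6   M      32
7   M       7
8   M       1
take 3 rows with largest points:
  pos  points
5   M      33
3   M      32
6   M      32
add column points_plus_5 = t['points'] + 5:
  pos  points  points_plus_5
5   M      33             38
3   M      32             37
6   M      32             37
Taking the min of column 'points_plus_5' gives 37.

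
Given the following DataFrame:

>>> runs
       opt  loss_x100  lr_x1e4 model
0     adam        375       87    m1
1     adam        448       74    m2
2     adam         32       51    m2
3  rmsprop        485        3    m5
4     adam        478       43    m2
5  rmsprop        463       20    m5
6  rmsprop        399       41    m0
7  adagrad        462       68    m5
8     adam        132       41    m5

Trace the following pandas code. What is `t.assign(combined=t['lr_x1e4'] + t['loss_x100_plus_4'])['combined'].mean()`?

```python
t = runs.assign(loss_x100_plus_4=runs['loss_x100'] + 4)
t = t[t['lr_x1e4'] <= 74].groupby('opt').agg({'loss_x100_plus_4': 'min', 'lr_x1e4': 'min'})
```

339.0

add column loss_x100_plus_4 = runs['loss_x100'] + 4:
       opt  loss_x100  lr_x1e4 model  loss_x100_plus_4
0     adam        375       87    m1               379
1     adam        448       74    m2               452
2     adam         32       51    m2                36
3  rmsprop        485        3    m5               489
4     adam        478       43    m2               482
5  rmsprop        463       20    m5               467
6  rmsprop        399       41    m0               403
7  adagrad        462       68    m5               466
8     adam        132       41    m5               136
filter rows where lr_x1e4 <= 74:
       opt  loss_x100  lr_x1e4 model  loss_x100_plus_4
1     adam        448       74    m2               452
2     adam         32       51    m2                36
3  rmsprop        485        3    m5               489
4     adam        478       43    m2               482
5  rmsprop        463       20    m5               467
6  rmsprop        399       41    m0               403
7  adagrad        462       68    m5               466
8     adam        132       41    m5               136
group by opt: min(loss_x100_plus_4), min(lr_x1e4):
         loss_x100_plus_4  lr_x1e4
opt                               
adagrad               466       68
adam                   36       41
rmsprop               403        3
add column combined = t['lr_x1e4'] + t['loss_x100_plus_4']:
         loss_x100_plus_4  lr_x1e4  combined
opt                                         
adagrad               466       68       534
adam                   36       41        77
rmsprop               403        3       406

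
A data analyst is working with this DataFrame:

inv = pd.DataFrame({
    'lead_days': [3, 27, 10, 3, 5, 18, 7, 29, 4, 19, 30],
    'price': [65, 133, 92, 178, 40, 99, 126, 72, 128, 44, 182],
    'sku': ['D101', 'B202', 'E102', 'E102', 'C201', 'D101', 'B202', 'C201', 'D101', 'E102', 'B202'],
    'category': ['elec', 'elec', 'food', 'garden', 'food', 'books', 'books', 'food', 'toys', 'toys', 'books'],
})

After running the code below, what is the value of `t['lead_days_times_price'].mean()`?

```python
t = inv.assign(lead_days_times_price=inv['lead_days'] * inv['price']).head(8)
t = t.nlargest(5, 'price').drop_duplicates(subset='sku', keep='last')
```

1194.66666667

add column lead_days_times_price = inv['lead_days'] * inv['price']:
    lead_days  price   sku category  lead_days_times_price
0           3     65  D101     elec                    195
1          27    133  B202     elec                   3591
2          10     92  E102     food                    920
3           3    178  E102   garden                    534
4           5     40  C201     food                    200
5          18     99  D101    books                   1782
6           7    126  B202    books                    882
7          29     72  C201     food                   2088
8           4    128  D101     toys                    512
9          19     44  E102     toys                    836
10         30    182  B202    books                   5460
take first 8 rows:
   lead_days  price   sku category  lead_days_times_price
0          3     65  D101     elec                    195
1         27    133  B202     elec                   3591
2         10     92  E102     food                    920
3          3    178  E102   garden                    534
4          5     40  C201     food                    200
5         18     99  D101    books                   1782
6          7    126  B202    books                    882
7         29     72  C201     food                   2088
take 5 rows with largest price:
   lead_days  price   sku category  lead_days_times_price
3          3    178  E102   garden                    534
1         27    133  B202     elec                   3591
6          7    126  B202    books                    882
5         18     99  D101    books                   1782
2         10     92  E102     food                    920
drop duplicate sku (keep=last):
   lead_days  price   sku category  lead_days_times_price
6          7    126  B202    books                    882
5         18     99  D101    books                   1782
2         10     92  E102     food                    920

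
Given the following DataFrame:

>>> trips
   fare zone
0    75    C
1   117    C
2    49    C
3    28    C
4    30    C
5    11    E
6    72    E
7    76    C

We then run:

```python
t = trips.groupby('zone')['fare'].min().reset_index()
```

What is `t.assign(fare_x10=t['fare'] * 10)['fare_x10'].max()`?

280

group by zone, min of fare:
zone
C    28
E    11
Name: fare, dtype: int64
reset_index():
  zone  fare
0    C    28
1    E    11
add column fare_x10 = t['fare'] * 10:
  zone  fare  fare_x10
0    C    28       280
1    E    11       110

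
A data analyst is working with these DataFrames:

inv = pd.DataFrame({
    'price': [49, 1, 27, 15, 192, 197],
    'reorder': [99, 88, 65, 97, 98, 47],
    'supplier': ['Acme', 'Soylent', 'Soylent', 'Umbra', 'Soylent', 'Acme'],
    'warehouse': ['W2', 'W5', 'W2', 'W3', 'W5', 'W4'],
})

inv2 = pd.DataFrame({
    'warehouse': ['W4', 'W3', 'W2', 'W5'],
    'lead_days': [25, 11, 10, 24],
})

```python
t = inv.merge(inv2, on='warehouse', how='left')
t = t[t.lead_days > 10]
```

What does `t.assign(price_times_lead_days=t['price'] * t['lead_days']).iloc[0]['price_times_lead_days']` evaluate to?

merge on 'warehouse' (how='left') → 6 rows:
   price  reorder supplier warehouse  lead_days
0     49       99     Acme        W2         10
1      1       88  Soylent        W5         24
2     27       65  Soylent        W2         10
3     15       97    Umbra        W3         11
4    192       98  Soylent        W5         24
5    197       47     Acme        W4         25
filter rows where lead_days > 10:
   price  reorder supplier warehouse  lead_days
1      1       88  Soylent        W5         24
3     15       97    Umbra        W3         11
4    192       98  Soylent        W5         24
5    197       47     Acme        W4         25
add column price_times_lead_days = t['price'] * t['lead_days']:
   price  reorder supplier warehouse  lead_days  price_times_lead_days
1      1       88  Soylent        W5         24                     24
3     15       97    Umbra        W3         11                    165
4    192       98  Soylent        W5         24                   4608
5    197       47     Acme        W4         25                   4925

24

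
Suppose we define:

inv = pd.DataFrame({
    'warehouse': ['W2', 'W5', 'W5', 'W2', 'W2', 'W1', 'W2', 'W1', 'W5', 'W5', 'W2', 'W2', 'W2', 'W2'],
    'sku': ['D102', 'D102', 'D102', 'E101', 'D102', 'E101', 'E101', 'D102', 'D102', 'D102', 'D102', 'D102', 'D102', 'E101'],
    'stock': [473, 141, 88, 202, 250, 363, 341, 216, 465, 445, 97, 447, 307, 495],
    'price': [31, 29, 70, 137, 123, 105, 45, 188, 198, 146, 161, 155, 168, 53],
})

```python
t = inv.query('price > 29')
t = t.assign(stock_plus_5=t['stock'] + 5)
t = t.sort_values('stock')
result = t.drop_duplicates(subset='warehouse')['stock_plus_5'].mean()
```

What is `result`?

138.666666667

filter rows where price > 29:
   warehouse   sku  stock  price
0         W2  D102    473     31
2         W5  D102     88     70
3         W2  E101    202    137
4         W2  D102    250    123
5         W1  E101    363    105
6         W2  E101    341     45
7         W1  D102    216    188
8         W5  D102    465    198
9         W5  D102    445    146
10        W2  D102     97    161
11        W2  D102    447    155
12        W2  D102    307    168
13        W2  E101    495     53
add column stock_plus_5 = t['stock'] + 5:
   warehouse   sku  stock  price  stock_plus_5
0         W2  D102    473     31           478
2         W5  D102     88     70            93
3         W2  E101    202    137           207
4         W2  D102    250    123           255
5         W1  E101    363    105           368
6         W2  E101    341     45           346
7         W1  D102    216    188           221
8         W5  D102    465    198           470
9         W5  D102    445    146           450
10        W2  D102     97    161           102
11        W2  D102    447    155           452
12        W2  D102    307    168           312
13        W2  E101    495     53           500
sort by stock:
   warehouse   sku  stock  price  stock_plus_5
2         W5  D102     88     70            93
10        W2  D102     97    161           102
3         W2  E101    202    137           207
7         W1  D102    216    188           221
4         W2  D102    250    123           255
12        W2  D102    307    168           312
6         W2  E101    341     45           346
5         W1  E101    363    105           368
9         W5  D102    445    146           450
11        W2  D102    447    155           452
8         W5  D102    465    198           470
0         W2  D102    473     31           478
13        W2  E101    495     53           500
drop duplicate warehouse (keep=first):
   warehouse   sku  stock  price  stock_plus_5
2         W5  D102     88     70            93
10        W2  D102     97    161           102
7         W1  D102    216    188           221
mean of column 'stock_plus_5' → 138.666666667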